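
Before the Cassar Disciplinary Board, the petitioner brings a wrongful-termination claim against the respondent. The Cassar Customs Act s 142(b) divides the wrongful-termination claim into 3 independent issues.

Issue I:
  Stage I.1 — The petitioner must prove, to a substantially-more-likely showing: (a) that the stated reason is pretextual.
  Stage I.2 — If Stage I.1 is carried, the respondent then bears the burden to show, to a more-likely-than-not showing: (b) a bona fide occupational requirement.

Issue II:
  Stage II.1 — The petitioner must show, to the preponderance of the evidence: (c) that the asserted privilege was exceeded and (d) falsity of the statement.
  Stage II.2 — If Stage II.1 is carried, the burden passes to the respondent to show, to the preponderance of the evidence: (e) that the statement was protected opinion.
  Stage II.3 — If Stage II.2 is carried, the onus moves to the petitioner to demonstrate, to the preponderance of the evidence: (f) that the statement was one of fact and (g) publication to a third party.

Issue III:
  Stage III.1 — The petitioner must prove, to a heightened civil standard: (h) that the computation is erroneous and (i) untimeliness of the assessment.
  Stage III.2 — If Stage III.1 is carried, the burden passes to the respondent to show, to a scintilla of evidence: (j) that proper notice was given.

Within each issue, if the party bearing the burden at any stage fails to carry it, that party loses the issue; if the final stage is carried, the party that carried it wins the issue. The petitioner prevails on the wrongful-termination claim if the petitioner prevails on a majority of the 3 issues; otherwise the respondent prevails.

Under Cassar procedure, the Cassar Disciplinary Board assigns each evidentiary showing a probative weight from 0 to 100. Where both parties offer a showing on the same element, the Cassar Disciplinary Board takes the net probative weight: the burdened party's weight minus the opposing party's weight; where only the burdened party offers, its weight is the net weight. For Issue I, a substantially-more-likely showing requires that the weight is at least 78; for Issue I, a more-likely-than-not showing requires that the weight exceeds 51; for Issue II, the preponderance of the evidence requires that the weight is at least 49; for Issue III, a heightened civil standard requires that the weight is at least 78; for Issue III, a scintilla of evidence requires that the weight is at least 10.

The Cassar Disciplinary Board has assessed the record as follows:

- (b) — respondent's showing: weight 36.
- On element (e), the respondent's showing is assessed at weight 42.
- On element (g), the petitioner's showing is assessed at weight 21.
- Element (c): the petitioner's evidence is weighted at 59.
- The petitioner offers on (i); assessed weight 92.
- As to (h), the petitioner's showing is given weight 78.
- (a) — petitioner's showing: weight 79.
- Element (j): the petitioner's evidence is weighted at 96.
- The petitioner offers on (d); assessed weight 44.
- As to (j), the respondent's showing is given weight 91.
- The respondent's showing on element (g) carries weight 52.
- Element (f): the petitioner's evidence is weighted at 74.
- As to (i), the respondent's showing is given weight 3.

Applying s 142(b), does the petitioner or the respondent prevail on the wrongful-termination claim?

— Issue I —
At Stage I.1 the petitioner must meet a substantially-more-likely showing (weight is at least 78): on (a) the weight is 79, ≥ 78, so (a) meets the standard.
  Stage I.1 carried; the burden shifts to the respondent.
At Stage I.2 the respondent must meet a more-likely-than-not showing (weight exceeds 51): on (b) the weight is 36, ≤ 51, so (b) does not meet the standard.
  Stage I.2 not carried; the respondent fails its burden.
The petitioner prevails on this issue.
— Issue II —
Stage II.1 (petitioner, the preponderance of the evidence, weight is at least 49): (c) 59 ≥ 49 — meets; (d) 44 < 49 — fails.
  The petitioner does not carry Stage II.1.
The respondent prevails on this issue.
— Issue III —
At Stage III.1 the petitioner must meet a heightened civil standard (weight is at least 78): on (h) the weight is 78, which does reach 78, so (h) meets the standard; on (i) the weight is 92 less the opposing 3 gives net 89, ≥ 78, so (i) meets the standard.
  The petitioner carries Stage III.1; the respondent now bears the burden.
At Stage III.2 the respondent must meet a scintilla of evidence (weight is at least 10): on (j) the weight is 91 less the opposing 96 gives net -5, which does not reach 10, so (j) does not meet the standard.
  The respondent does not carry Stage III.2.
The analysis ends at Stage III.2; the petitioner prevails on this issue.
Per-issue: Issue I → petitioner; Issue II → respondent; Issue III → petitioner. The petitioner must prevail on a majority of issues; overall, the petitioner prevails.

petitioner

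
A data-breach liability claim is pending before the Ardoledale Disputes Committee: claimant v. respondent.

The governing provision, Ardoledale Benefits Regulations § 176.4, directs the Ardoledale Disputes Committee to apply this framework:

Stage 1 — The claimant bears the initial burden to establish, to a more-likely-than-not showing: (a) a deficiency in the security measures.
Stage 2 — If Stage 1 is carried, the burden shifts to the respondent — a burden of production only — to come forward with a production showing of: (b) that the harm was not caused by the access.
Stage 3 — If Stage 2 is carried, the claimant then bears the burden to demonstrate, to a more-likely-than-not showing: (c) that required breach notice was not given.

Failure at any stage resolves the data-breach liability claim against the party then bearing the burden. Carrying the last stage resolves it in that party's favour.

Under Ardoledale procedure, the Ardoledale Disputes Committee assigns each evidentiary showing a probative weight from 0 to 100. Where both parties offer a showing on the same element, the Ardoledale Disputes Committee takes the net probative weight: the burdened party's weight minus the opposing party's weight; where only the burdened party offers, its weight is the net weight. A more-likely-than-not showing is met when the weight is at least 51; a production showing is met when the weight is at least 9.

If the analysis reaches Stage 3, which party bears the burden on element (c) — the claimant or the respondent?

Stage 3's rule assigns the burden to the claimant (to a more-likely-than-not showing).

claimant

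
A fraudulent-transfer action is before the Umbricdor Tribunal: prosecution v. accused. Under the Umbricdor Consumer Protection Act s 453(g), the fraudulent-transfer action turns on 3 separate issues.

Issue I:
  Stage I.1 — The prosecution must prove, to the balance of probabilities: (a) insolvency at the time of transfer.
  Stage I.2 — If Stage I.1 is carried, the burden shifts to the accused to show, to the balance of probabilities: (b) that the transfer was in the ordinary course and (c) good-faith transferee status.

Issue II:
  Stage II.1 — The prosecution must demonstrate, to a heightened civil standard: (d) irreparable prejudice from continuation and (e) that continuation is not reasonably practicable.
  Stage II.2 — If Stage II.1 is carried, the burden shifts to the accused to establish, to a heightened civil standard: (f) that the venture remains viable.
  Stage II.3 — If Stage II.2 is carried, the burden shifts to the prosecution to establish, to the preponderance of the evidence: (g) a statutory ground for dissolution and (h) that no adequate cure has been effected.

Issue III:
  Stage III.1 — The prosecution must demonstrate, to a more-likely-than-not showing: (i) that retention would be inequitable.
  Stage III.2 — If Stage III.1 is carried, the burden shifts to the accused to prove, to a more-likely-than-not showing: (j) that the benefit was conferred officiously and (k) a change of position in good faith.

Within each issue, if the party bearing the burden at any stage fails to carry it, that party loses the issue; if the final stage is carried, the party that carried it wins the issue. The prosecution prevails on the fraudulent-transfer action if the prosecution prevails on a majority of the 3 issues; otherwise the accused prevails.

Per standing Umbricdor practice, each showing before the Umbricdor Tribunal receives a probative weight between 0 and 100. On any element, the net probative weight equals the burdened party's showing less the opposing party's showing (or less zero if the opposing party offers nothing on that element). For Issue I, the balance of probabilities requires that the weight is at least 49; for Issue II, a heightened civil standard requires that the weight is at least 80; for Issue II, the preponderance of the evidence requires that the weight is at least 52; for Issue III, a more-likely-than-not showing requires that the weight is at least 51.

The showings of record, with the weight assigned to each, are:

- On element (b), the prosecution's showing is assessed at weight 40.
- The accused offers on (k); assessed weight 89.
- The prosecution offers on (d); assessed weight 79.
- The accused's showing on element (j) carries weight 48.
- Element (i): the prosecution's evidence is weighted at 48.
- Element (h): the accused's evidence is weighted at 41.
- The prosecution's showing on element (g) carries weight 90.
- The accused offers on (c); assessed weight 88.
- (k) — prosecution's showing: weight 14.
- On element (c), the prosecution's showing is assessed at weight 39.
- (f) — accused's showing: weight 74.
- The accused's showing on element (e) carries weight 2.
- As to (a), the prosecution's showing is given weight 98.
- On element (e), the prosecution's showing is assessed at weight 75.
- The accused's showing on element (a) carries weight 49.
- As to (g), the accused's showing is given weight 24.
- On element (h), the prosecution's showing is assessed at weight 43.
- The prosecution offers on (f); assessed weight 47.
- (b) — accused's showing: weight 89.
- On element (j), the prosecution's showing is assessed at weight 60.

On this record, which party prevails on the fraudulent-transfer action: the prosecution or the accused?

— Issue I —
At Stage I.1 the prosecution must meet the balance of probabilities (weight is at least 49): on (a) the weight is 98 less the opposing 49 gives net 49, ≥ 49, so (a) meets the standard.
  Stage I.1 is satisfied; the onus moves to the accused.
At Stage I.2 the accused must meet the balance of probabilities (weight is at least 49): on (b) the weight is 89 less the opposing 40 gives net 49, which does reach 49, so (b) meets the standard; on (c) the weight is 88 less the opposing 39 gives net 49, ≥ 49, so (c) meets the standard.
  Stage I.2 carried; the final stage is satisfied.
Every stage carried; the accused prevails on this issue.
— Issue II —
Stage II.1 (prosecution, a heightened civil standard, weight is at least 80): (d) 79 < 80 — fails; (e) net 75−2=73 < 80 — fails.
  Stage II.1 not carried; the prosecution fails its burden.
The accused prevails on this issue.
— Issue III —
Stage III.1 (prosecution, a more-likely-than-not showing, weight is at least 51): (i) 48 < 51 — fails.
  Stage III.1 not carried; the prosecution fails its burden.
The accused prevails on this issue.
Per-issue: Issue I → accused; Issue II → accused; Issue III → accused. The prosecution must prevail on a majority of issues; overall, the accused prevails.

accused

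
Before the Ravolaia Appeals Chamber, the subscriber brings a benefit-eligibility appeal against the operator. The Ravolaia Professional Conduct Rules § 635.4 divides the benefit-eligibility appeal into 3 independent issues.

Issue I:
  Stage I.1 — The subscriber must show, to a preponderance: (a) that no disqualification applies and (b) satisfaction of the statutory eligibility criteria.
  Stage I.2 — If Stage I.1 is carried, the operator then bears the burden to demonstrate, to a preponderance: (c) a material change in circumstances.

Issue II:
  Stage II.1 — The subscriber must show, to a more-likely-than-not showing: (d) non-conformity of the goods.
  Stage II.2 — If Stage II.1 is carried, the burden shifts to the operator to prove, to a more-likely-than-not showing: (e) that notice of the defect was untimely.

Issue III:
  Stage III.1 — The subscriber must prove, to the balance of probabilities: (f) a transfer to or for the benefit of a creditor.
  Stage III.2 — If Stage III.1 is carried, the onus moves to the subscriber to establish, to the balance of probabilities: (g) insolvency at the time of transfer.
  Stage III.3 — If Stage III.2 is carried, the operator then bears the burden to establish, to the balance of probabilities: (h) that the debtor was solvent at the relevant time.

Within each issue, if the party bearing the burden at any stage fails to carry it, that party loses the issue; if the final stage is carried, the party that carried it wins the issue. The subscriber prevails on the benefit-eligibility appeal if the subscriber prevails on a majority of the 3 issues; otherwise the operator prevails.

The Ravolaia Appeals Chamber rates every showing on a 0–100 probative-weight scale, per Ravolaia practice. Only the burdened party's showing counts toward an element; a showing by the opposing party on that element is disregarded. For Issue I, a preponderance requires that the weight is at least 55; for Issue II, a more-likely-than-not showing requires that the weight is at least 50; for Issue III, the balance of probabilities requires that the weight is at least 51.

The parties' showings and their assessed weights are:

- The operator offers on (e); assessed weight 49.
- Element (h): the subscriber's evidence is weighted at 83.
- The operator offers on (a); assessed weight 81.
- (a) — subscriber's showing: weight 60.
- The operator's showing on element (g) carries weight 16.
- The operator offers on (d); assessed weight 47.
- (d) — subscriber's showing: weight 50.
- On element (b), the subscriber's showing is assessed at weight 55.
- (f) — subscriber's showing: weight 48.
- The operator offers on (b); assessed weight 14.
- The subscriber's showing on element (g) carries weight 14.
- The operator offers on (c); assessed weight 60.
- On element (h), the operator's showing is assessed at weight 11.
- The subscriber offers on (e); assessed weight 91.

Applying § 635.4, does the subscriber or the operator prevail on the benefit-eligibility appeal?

— Issue I —
Stage I.1 — burden on subscriber; standard: a preponderance (weight is at least 55).
    (a): 60 (operator's 81 disregarded) ≥ 55 [met]
    (b): 55 (operator's 14 disregarded) ≥ 55 [met]
  Stage I.1 is satisfied; the onus moves to the operator.
Stage I.2 — burden on operator; standard: a preponderance (weight is at least 55).
    (c): 60 ≥ 55 [met]
  The operator carries the last stage.
All stages carried — the operator prevails on this issue.
— Issue II —
Stage II.1 — burden on subscriber; standard: a more-likely-than-not showing (weight is at least 50).
    (d): 50 (operator's 47 disregarded) ≥ 50 [met]
  Stage II.1 is satisfied; the onus moves to the operator.
Stage II.2 — burden on operator; standard: a more-likely-than-not showing (weight is at least 50).
    (e): 49 (subscriber's 91 disregarded) < 50 [not met]
  Stage II.2 not carried; the operator fails its burden.
The subscriber prevails on this issue.
— Issue III —
At Stage III.1 the subscriber must meet the balance of probabilities (weight is at least 51): on (f) the weight is 48, < 51, so (f) does not meet the standard.
  The subscriber does not carry Stage III.1.
So the operator prevails on this issue.
Per-issue: Issue I → operator; Issue II → subscriber; Issue III → operator. The subscriber must prevail on a majority of issues; overall, the operator prevails.

operator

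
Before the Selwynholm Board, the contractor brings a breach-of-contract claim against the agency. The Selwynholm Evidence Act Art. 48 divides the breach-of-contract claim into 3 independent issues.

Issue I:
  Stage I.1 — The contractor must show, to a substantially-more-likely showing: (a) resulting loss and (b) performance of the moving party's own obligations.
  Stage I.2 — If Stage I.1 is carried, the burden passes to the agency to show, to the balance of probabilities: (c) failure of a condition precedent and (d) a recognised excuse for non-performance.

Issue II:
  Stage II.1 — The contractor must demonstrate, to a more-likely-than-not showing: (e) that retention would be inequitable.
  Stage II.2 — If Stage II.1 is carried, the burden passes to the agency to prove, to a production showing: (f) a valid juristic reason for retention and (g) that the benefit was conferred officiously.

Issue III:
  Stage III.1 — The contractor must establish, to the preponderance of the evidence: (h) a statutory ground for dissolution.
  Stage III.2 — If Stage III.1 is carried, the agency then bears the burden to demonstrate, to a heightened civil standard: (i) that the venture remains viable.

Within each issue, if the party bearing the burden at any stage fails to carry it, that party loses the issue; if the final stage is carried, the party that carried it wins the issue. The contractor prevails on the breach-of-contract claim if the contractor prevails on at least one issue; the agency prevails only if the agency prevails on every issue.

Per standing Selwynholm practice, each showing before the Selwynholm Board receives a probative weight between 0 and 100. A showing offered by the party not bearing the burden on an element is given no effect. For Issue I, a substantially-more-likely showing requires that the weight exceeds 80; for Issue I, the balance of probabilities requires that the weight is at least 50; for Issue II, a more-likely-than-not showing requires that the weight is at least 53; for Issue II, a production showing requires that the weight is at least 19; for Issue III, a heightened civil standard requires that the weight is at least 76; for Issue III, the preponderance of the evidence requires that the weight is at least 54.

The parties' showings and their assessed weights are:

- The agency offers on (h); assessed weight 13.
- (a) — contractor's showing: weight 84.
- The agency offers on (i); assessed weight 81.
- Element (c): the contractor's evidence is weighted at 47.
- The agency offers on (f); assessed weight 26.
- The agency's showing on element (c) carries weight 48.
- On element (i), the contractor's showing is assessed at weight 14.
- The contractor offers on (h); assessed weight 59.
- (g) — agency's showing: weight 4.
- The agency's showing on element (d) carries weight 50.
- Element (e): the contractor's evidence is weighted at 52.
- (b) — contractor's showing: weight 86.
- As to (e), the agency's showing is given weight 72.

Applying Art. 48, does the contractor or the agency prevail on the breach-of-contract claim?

contractor

— Issue I —
Stage I.1 — burden on contractor; standard: a substantially-more-likely showing (weight exceeds 80).
    (a): 84 > 80 [met]
    (b): 86 > 80 [met]
  The contractor carries Stage I.1; the agency now bears the burden.
Stage I.2 — burden on agency; standard: the balance of probabilities (weight is at least 50).
    (c): 48 (contractor's 47 disregarded) < 50 [not met]
    (d): 50 ≥ 50 [met]
  Not every element is met, so the agency fails to carry Stage I.2.
The analysis ends at Stage I.2; the contractor prevails on this issue.
— Issue II —
Stage II.1 (contractor, a more-likely-than-not showing, weight is at least 53): (e) 52 (agency's 72 disregarded) < 53 — fails.
  Not every element is met, so the contractor fails to carry Stage II.1.
So the agency prevails on this issue.
— Issue III —
Stage III.1 — burden on contractor; standard: the preponderance of the evidence (weight is at least 54).
    (h): 59 (agency's 13 disregarded) ≥ 54 [met]
  Stage III.1 is satisfied; the onus moves to the agency.
Stage III.2 — burden on agency; standard: a heightened civil standard (weight is at least 76).
    (i): 81 (contractor's 14 disregarded) ≥ 76 [met]
  Stage III.2 carried; the final stage is satisfied.
All stages carried — the agency prevails on this issue.
Per-issue: Issue I → contractor; Issue II → agency; Issue III → agency. The contractor must prevail on at least one issue; overall, the contractor prevails.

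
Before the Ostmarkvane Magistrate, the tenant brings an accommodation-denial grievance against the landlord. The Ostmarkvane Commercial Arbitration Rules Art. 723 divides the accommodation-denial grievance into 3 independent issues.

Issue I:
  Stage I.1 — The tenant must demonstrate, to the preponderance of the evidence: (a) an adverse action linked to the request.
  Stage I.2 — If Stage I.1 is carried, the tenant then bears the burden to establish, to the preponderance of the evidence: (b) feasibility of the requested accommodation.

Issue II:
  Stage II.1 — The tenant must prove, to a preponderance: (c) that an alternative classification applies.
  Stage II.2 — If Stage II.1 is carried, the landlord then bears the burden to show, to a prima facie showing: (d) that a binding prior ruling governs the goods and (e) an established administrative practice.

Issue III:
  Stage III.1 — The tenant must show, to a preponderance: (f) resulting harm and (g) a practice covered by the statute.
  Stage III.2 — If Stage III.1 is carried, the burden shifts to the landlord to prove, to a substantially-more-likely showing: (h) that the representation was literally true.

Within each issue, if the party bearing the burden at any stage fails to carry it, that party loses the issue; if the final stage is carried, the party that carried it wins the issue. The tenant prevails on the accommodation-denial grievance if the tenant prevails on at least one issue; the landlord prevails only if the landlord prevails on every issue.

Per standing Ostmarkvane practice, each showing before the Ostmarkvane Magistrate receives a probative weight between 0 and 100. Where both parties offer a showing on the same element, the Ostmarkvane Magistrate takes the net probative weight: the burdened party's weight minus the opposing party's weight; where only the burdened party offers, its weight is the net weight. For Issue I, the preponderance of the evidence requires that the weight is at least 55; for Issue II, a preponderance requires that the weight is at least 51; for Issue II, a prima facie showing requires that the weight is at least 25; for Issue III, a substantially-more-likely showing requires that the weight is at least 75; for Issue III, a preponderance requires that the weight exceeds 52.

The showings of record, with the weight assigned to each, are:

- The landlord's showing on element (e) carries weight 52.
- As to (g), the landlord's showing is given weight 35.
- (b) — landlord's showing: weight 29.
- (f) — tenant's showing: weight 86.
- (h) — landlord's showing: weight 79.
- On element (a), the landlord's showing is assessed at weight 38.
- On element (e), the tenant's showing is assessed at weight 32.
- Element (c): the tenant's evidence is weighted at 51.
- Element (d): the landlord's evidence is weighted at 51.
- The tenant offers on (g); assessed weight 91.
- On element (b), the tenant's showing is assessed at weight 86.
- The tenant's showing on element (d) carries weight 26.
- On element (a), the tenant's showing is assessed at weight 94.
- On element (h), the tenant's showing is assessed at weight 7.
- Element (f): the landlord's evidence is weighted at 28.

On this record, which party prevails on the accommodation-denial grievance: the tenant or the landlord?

tenant

— Issue I —
Stage I.1 (tenant, the preponderance of the evidence, weight is at least 55): (a) net 94−38=56 ≥ 55 — meets.
  Stage I.1 is satisfied; the tenant continues to bear the burden.
Stage I.2 (tenant, the preponderance of the evidence, weight is at least 55): (b) net 86−29=57 ≥ 55 — meets.
  Stage I.2 carried; the final stage is satisfied.
Every stage carried; the tenant prevails on this issue.
— Issue II —
Stage II.1 — burden on tenant; standard: a preponderance (weight is at least 51).
    (c): 51 ≥ 51 [met]
  All elements met. The burden passes to the landlord.
Stage II.2 — burden on landlord; standard: a prima facie showing (weight is at least 25).
    (d): 51 − 26 = 25 ≥ 25 [met]
    (e): 52 − 32 = 20 < 25 [not met]
  Stage II.2 not carried; the landlord fails its burden.
The tenant prevails on this issue.
— Issue III —
Stage III.1 (tenant, a preponderance, weight exceeds 52): (f) net 86−28=58 > 52 — meets; (g) net 91−35=56 > 52 — meets.
  The tenant carries Stage III.1; the landlord now bears the burden.
Stage III.2 (landlord, a substantially-more-likely showing, weight is at least 75): (h) net 79−7=72 < 75 — fails.
  Not every element is met, so the landlord fails to carry Stage III.2.
The analysis ends at Stage III.2; the tenant prevails on this issue.
Per-issue: Issue I → tenant; Issue II → tenant; Issue III → tenant. The tenant must prevail on at least one issue; overall, the tenant prevails.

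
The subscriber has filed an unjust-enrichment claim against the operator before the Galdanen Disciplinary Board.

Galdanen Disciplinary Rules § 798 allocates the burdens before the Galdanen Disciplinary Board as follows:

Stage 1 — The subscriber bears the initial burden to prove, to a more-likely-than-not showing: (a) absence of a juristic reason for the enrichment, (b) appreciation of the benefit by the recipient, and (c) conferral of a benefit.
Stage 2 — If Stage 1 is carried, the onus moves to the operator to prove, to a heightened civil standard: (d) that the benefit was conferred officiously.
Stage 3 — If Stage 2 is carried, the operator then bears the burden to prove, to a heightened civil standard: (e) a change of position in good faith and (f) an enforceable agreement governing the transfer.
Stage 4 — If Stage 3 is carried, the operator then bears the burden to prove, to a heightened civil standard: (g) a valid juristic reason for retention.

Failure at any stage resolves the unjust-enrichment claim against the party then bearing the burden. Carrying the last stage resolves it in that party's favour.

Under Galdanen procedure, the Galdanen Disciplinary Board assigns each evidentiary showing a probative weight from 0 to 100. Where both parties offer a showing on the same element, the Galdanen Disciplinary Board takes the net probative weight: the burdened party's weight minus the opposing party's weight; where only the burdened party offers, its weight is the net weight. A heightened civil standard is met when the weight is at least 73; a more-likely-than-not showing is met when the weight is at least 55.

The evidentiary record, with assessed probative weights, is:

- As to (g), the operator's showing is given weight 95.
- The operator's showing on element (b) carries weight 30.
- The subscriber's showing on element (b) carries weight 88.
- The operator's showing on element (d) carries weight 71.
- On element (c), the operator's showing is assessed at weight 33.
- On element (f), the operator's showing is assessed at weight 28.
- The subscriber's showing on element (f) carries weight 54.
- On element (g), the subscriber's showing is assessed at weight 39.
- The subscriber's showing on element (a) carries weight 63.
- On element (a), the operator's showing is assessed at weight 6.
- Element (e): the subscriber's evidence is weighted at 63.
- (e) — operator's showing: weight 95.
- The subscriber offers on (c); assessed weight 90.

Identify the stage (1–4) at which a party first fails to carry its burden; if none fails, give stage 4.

stage 2

Stage 1 (subscriber, a more-likely-than-not showing, weight is at least 55): (a) net 63−6=57 ≥ 55 — meets; (b) net 88−30=58 ≥ 55 — meets; (c) net 90−33=57 ≥ 55 — meets.
  Stage 1 is satisfied; the onus moves to the operator.
Stage 2 (operator, a heightened civil standard, weight is at least 73): (d) 71 < 73 — fails.
  Stage 2 not carried; the operator fails its burden.
The analysis ends at Stage 2; the subscriber prevails.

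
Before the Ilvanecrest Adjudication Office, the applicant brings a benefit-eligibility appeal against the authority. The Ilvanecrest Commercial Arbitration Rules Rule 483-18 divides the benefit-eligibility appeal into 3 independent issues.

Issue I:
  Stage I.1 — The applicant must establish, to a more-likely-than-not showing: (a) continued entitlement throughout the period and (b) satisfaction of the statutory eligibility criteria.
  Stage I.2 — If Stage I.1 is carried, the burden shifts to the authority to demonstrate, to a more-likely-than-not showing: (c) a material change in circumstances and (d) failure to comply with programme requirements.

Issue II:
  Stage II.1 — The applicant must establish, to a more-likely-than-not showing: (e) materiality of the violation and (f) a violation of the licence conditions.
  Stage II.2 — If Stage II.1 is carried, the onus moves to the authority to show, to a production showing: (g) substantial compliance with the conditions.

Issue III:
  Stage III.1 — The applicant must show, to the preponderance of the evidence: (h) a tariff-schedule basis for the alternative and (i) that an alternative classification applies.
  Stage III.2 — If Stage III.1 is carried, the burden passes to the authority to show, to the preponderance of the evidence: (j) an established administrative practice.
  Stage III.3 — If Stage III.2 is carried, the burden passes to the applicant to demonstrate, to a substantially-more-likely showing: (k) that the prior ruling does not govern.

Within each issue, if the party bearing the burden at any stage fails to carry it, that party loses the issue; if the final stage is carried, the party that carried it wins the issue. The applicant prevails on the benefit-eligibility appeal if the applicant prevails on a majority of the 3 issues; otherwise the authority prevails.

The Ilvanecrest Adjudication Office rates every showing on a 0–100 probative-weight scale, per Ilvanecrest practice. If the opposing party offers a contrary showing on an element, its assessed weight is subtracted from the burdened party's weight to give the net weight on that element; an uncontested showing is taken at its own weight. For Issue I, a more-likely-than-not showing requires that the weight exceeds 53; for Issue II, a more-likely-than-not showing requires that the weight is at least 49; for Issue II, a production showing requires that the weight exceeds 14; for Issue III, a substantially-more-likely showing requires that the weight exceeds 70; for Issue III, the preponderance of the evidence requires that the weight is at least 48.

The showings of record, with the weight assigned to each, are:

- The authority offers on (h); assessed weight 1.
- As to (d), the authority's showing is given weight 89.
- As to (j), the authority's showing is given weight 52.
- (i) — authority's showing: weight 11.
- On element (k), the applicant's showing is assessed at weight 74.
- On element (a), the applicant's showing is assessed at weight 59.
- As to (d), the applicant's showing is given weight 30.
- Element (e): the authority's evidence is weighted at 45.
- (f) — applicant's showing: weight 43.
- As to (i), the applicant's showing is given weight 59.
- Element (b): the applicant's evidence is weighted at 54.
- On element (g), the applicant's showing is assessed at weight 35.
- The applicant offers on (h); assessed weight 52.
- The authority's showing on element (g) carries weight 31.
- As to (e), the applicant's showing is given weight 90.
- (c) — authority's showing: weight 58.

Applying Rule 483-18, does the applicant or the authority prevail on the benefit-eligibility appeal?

— Issue I —
At Stage I.1 the applicant must meet a more-likely-than-not showing (weight exceeds 53): on (a) the weight is 59, > 53, so (a) meets the standard; on (b) the weight is 54, which does exceed 53, so (b) meets the standard.
  Stage I.1 carried; the burden shifts to the authority.
At Stage I.2 the authority must meet a more-likely-than-not showing (weight exceeds 53): on (c) the weight is 58, > 53, so (c) meets the standard; on (d) the weight is 89 less the opposing 30 gives net 59, which does exceed 53, so (d) meets the standard.
  The authority carries the last stage.
Every stage carried; the authority prevails on this issue.
— Issue II —
Stage II.1 — burden on applicant; standard: a more-likely-than-not showing (weight is at least 49).
    (e): 90 − 45 = 45 < 49 [not met]
    (f): 43 < 49 [not met]
  Not every element is met, so the applicant fails to carry Stage II.1.
The authority prevails on this issue.
— Issue III —
Stage III.1 (applicant, the preponderance of the evidence, weight is at least 48): (h) net 52−1=51 ≥ 48 — meets; (i) net 59−11=48 ≥ 48 — meets.
  The applicant carries Stage III.1; the authority now bears the burden.
Stage III.2 (authority, the preponderance of the evidence, weight is at least 48): (j) 52 ≥ 48 — meets.
  All elements met. The burden passes to the applicant.
Stage III.3 (applicant, a substantially-more-likely showing, weight exceeds 70): (k) 74 > 70 — meets.
  Stage III.3 carried; the final stage is satisfied.
All stages carried — the applicant prevails on this issue.
Per-issue: Issue I → authority; Issue II → authority; Issue III → applicant. The applicant must prevail on a majority of issues; overall, the authority prevails.

authority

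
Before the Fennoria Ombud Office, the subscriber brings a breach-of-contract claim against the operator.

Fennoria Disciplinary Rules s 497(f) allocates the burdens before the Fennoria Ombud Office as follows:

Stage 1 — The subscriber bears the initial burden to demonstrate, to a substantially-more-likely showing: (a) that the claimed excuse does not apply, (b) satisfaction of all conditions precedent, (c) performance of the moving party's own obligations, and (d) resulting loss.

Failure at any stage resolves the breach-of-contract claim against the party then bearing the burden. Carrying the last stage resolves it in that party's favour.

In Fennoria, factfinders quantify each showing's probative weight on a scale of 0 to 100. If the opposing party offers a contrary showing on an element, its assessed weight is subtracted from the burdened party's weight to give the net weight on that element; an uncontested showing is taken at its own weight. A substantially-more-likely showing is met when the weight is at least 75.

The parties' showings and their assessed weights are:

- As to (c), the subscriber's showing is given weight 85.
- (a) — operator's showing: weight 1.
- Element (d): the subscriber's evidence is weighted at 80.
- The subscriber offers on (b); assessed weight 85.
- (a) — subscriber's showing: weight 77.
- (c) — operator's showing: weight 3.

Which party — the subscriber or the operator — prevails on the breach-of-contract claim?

Stage 1 (subscriber, a substantially-more-likely showing, weight is at least 75): (a) net 77−1=76 ≥ 75 — meets; (b) 85 ≥ 75 — meets; (c) net 85−3=82 ≥ 75 — meets; (d) 80 ≥ 75 — meets.
  All elements met at the final stage.
All stages carried — the subscriber prevails.

subscriber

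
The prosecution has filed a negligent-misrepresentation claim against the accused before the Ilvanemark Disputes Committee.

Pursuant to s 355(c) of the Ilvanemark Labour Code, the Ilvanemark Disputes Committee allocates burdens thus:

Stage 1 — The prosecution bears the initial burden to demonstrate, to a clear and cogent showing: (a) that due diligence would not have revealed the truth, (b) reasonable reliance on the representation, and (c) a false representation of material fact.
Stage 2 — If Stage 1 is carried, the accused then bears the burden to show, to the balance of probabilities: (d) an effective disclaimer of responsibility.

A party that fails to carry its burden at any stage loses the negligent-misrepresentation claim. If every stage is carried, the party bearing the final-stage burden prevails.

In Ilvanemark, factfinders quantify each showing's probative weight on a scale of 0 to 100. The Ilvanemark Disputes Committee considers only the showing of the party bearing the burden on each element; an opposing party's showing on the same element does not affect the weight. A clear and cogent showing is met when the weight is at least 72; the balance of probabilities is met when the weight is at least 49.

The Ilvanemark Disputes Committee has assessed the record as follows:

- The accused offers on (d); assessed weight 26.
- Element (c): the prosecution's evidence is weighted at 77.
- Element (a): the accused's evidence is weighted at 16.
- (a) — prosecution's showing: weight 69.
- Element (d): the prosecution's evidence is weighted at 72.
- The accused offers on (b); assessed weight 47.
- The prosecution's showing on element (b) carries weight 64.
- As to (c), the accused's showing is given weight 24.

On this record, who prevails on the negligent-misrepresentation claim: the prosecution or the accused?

Stage 1 (prosecution, a clear and cogent showing, weight is at least 72): (a) 69 (accused's 16 disregarded) < 72 — fails; (b) 64 (accused's 47 disregarded) < 72 — fails; (c) 77 (accused's 24 disregarded) ≥ 72 — meets.
  The prosecution does not carry Stage 1.
So the accused prevails.

accused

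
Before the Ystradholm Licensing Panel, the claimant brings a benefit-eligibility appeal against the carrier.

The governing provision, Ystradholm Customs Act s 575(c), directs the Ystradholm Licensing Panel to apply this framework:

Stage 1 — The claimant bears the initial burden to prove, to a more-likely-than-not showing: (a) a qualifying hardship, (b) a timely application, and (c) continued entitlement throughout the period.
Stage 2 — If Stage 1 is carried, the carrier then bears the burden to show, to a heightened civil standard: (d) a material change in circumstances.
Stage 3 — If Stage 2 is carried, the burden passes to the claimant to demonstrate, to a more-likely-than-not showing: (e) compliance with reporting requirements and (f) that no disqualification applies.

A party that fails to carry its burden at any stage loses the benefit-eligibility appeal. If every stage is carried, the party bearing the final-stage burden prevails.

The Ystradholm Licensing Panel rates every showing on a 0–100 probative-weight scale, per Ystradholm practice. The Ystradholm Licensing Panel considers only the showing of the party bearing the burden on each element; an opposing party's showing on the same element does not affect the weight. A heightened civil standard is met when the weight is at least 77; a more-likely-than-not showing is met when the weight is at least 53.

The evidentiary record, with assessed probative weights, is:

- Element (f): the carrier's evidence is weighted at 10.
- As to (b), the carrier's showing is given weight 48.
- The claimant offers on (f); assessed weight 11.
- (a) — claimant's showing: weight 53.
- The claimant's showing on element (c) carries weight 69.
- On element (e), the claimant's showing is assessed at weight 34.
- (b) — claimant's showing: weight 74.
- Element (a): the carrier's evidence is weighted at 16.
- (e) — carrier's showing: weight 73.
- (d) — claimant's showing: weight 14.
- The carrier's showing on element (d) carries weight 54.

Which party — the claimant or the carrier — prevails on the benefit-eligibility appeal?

claimant

Stage 1 — burden on claimant; standard: a more-likely-than-not showing (weight is at least 53).
    (a): 53 (carrier's 16 disregarded) ≥ 53 [met]
    (b): 74 (carrier's 48 disregarded) ≥ 53 [met]
    (c): 69 ≥ 53 [met]
  The claimant carries Stage 1; the carrier now bears the burden.
Stage 2 — burden on carrier; standard: a heightened civil standard (weight is at least 77).
    (d): 54 (claimant's 14 disregarded) < 77 [not met]
  Stage 2 not carried; the carrier fails its burden.
The analysis ends at Stage 2; the claimant prevails.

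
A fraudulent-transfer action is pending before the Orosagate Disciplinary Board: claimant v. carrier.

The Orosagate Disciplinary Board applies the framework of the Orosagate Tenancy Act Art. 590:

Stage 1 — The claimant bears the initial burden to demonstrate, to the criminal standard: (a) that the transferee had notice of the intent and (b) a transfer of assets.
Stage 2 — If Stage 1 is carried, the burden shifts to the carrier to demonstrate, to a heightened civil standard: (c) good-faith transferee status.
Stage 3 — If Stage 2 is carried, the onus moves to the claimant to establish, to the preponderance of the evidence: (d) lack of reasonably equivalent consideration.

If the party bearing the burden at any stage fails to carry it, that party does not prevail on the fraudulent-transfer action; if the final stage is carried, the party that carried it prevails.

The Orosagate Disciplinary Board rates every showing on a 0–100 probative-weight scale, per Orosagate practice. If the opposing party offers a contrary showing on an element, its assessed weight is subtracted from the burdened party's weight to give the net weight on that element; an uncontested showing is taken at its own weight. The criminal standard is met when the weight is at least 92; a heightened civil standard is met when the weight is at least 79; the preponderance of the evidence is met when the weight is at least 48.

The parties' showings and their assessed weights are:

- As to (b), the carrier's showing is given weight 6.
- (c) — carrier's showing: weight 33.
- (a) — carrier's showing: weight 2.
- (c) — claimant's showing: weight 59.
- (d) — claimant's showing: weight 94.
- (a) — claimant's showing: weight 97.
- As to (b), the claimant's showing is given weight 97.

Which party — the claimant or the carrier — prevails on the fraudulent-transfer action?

Stage 1 (claimant, the criminal standard, weight is at least 92): (a) net 97−2=95 ≥ 92 — meets; (b) net 97−6=91 < 92 — fails.
  Stage 1 not carried; the claimant fails its burden.
So the carrier prevails.

carrier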